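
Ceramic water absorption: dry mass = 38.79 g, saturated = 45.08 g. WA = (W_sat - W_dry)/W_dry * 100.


WA = (45.08 - 38.79) / 38.79 * 100 = 16.22%

16.22


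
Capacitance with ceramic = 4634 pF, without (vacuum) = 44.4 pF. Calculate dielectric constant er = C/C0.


er = 4634 / 44.4 = 104.37

104.37


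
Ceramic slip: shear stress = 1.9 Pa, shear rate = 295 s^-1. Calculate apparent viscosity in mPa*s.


eta = tau/gamma * 1000 = 1.9/295 * 1000 = 6.4 mPa*s

6.4


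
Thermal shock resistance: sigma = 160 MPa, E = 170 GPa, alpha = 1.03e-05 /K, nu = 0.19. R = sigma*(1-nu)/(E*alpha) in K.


R = 160*(1-0.19)/(170*1000*1.03e-05) = 74 K

74


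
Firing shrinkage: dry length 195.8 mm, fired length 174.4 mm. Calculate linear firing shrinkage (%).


FS = (195.8 - 174.4) / 195.8 * 100 = 10.93%

10.93


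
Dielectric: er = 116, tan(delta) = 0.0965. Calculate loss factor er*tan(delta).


Loss = 116 * 0.0965 = 11.194

11.194


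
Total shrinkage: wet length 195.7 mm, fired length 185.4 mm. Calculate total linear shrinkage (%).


TS = (195.7 - 185.4) / 195.7 * 100 = 5.26%

5.26


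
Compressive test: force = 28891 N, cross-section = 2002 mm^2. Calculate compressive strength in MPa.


CS = 28891 / 2002 = 14.4 MPa

14.4


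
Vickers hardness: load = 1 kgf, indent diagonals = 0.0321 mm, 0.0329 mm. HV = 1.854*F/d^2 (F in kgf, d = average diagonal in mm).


d_avg = (0.0321+0.0329)/2 = 0.0325 mm
HV = 1.854*1/0.0325^2 = 1755

1755


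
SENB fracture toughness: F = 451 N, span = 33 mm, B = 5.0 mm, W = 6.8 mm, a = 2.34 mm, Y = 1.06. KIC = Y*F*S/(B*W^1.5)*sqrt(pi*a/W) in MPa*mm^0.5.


KIC = 1.06*451*33/(5.0*6.8^1.5)*sqrt(pi*2.34/6.8) = 185.01

185.01


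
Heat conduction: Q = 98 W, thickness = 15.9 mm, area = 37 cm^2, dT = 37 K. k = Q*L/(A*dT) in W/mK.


k = 98*15.9/1000/(37/10000*37) = 11.38 W/mK

11.38


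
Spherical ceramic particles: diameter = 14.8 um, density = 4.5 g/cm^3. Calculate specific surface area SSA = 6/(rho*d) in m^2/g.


SSA = 6 / (4.5 * 14.8) = 0.09 m^2/g

0.09


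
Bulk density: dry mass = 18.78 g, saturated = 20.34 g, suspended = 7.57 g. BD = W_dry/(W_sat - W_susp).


BD = 18.78 / (20.34 - 7.57) = 18.78 / 12.77 = 1.471 g/cm^3

1.471


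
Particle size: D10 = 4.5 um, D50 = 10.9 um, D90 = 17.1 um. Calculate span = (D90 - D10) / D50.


Span = (17.1 - 4.5) / 10.9 = 12.6 / 10.9 = 1.156

1.156


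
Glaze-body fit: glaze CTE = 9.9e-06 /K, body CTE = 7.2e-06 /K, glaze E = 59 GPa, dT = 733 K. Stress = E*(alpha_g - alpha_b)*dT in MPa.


Stress = 59*1000*(9.9e-06 - 7.2e-06)*733 = 116.8 MPa

116.8


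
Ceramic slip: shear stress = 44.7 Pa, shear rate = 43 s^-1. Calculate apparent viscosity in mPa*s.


eta = tau/gamma * 1000 = 44.7/43 * 1000 = 1039.5 mPa*s

1039.5


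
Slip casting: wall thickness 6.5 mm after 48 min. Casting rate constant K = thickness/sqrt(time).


K = 6.5 / sqrt(48) = 6.5 / 6.9282 = 0.938 mm/min^0.5

0.938


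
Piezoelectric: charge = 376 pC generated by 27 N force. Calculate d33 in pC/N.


d33 = 376 / 27 = 13.9 pC/N

13.9


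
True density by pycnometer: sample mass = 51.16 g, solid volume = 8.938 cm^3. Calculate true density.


TD = 51.16 / 8.938 = 5.724 g/cm^3

5.724


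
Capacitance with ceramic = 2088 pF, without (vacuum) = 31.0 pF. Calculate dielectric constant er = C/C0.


er = 2088 / 31.0 = 67.35

67.35


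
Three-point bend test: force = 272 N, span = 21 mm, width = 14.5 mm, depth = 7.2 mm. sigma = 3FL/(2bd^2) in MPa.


sigma = 3*272*21/(2*14.5*7.2^2) = 11.4 MPa

11.4


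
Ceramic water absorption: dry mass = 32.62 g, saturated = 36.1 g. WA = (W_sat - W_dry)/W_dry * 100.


WA = (36.1 - 32.62) / 32.62 * 100 = 10.67%

10.67


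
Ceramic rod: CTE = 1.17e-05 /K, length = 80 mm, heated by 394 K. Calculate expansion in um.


dL = 1.17e-05 * 80 * 394 * 1000 = 368.784 um

368.784


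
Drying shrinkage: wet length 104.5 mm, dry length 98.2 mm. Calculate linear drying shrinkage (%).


DS = (104.5 - 98.2) / 104.5 * 100 = 6.03%

6.03


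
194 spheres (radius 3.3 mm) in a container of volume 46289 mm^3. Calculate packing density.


V_sphere = 4/3*pi*3.3^3 = 150.5326 mm^3
Total V = 194*150.5326 = 29203.3244 mm^3
PD = 29203.3244 / 46289 = 0.631

0.631


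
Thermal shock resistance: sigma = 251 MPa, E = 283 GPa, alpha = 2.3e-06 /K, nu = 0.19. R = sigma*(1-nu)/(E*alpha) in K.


R = 251*(1-0.19)/(283*1000*2.3e-06) = 312 K

312


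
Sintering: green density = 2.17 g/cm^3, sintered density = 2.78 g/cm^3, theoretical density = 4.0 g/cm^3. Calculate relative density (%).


Relative = 2.78 / 4.0 * 100 = 69.5%

69.5


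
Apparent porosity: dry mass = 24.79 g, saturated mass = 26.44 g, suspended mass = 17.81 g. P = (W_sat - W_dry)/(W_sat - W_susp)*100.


P = (26.44 - 24.79) / (26.44 - 17.81) * 100 = 1.65 / 8.63 * 100 = 19.1%

19.1


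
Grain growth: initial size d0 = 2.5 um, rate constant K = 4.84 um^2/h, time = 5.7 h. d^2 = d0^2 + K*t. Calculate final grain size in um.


d^2 = 2.5^2 + 4.84*5.7 = 33.838
d = sqrt(33.838) = 5.82 um

5.82


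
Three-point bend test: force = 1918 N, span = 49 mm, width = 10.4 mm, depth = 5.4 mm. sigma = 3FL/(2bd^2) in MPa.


sigma = 3*1918*49/(2*10.4*5.4^2) = 464.9 MPa

464.9


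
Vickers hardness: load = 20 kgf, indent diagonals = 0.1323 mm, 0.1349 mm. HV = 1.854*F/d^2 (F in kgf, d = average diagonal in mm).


d_avg = (0.1323+0.1349)/2 = 0.1336 mm
HV = 1.854*20/0.1336^2 = 2077

2077


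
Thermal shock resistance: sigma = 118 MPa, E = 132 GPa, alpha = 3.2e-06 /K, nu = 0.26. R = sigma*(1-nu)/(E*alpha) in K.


R = 118*(1-0.26)/(132*1000*3.2e-06) = 207 K

207


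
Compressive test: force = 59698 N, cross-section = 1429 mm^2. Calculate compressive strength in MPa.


CS = 59698 / 1429 = 41.8 MPa

41.8


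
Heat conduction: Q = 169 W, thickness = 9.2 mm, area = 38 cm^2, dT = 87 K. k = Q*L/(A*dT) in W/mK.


k = 169*9.2/1000/(38/10000*87) = 4.7 W/mK

4.7


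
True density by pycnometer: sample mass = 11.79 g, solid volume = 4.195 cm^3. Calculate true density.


TD = 11.79 / 4.195 = 2.81 g/cm^3

2.81


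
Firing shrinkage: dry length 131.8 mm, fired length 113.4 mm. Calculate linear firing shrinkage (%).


FS = (131.8 - 113.4) / 131.8 * 100 = 13.96%

13.96


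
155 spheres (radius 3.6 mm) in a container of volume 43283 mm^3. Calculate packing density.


V_sphere = 4/3*pi*3.6^3 = 195.4322 mm^3
Total V = 155*195.4322 = 30291.991 mm^3
PD = 30291.991 / 43283 = 0.7

0.7


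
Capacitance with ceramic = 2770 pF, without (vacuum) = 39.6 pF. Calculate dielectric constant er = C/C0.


er = 2770 / 39.6 = 69.95

69.95


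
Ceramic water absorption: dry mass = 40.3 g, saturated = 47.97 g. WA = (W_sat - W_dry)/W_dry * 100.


WA = (47.97 - 40.3) / 40.3 * 100 = 19.03%

19.03


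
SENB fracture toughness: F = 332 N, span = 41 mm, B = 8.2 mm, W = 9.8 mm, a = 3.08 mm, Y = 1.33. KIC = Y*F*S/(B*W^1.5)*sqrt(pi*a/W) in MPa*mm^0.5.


KIC = 1.33*332*41/(8.2*9.8^1.5)*sqrt(pi*3.08/9.8) = 71.51

71.51


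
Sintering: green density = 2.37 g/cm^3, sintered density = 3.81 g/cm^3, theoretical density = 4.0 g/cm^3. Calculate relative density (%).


Relative = 3.81 / 4.0 * 100 = 95.3%

95.3


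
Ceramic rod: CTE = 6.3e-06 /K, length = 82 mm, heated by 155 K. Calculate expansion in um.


dL = 6.3e-06 * 82 * 155 * 1000 = 80.073 um

80.073


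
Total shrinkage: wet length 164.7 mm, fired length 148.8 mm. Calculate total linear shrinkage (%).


TS = (164.7 - 148.8) / 164.7 * 100 = 9.65%

9.65


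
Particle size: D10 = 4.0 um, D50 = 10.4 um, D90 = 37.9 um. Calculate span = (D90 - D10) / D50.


Span = (37.9 - 4.0) / 10.4 = 33.9 / 10.4 = 3.26

3.26


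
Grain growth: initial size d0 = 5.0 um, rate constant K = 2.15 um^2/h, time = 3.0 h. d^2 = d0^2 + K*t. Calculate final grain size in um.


d^2 = 5.0^2 + 2.15*3.0 = 31.45
d = sqrt(31.45) = 5.61 um

5.61


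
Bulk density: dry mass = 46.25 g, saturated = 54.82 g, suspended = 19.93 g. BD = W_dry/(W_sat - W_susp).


BD = 46.25 / (54.82 - 19.93) = 46.25 / 34.89 = 1.326 g/cm^3

1.326


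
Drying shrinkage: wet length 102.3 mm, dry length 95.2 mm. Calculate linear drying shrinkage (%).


DS = (102.3 - 95.2) / 102.3 * 100 = 6.94%

6.94


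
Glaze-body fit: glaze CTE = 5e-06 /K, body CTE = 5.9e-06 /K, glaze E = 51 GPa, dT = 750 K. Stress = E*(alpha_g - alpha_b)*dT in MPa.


Stress = 51*1000*(5e-06 - 5.9e-06)*750 = -34.4 MPa

-34.4


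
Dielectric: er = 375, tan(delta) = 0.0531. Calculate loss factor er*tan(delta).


Loss = 375 * 0.0531 = 19.913

19.913


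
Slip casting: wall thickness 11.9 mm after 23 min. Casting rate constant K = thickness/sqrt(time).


K = 11.9 / sqrt(23) = 11.9 / 4.7958 = 2.481 mm/min^0.5

2.481


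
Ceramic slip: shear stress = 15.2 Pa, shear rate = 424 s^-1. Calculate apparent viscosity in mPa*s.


eta = tau/gamma * 1000 = 15.2/424 * 1000 = 35.8 mPa*s

35.8


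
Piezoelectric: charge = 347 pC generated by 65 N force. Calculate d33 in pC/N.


d33 = 347 / 65 = 5.3 pC/N

5.3


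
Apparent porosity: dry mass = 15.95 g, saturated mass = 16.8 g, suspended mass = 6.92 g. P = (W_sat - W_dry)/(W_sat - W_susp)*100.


P = (16.8 - 15.95) / (16.8 - 6.92) * 100 = 0.85 / 9.88 * 100 = 8.6%

8.6


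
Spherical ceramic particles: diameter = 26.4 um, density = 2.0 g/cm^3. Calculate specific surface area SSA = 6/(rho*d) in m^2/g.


SSA = 6 / (2.0 * 26.4) = 0.114 m^2/g

0.114


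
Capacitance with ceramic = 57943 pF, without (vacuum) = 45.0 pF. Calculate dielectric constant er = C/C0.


er = 57943 / 45.0 = 1287.62

1287.62


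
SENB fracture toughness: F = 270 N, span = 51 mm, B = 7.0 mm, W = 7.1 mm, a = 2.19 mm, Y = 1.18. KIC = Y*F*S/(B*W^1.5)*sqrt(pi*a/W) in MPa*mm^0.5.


KIC = 1.18*270*51/(7.0*7.1^1.5)*sqrt(pi*2.19/7.1) = 120.78

120.78


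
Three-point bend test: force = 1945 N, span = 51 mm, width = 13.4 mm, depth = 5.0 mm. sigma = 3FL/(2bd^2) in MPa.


sigma = 3*1945*51/(2*13.4*5.0^2) = 444.2 MPa

444.2


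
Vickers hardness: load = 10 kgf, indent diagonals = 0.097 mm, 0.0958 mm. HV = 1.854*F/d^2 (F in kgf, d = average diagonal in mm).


d_avg = (0.097+0.0958)/2 = 0.0964 mm
HV = 1.854*10/0.0964^2 = 1995

1995


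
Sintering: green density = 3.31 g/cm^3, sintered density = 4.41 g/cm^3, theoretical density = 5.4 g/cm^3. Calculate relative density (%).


Relative = 4.41 / 5.4 * 100 = 81.7%

81.7


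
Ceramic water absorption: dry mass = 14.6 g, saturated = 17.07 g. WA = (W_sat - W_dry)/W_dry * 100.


WA = (17.07 - 14.6) / 14.6 * 100 = 16.92%

16.92


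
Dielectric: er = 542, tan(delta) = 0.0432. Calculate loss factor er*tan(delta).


Loss = 542 * 0.0432 = 23.414

23.414


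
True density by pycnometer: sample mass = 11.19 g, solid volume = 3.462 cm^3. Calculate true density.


TD = 11.19 / 3.462 = 3.232 g/cm^3

3.232


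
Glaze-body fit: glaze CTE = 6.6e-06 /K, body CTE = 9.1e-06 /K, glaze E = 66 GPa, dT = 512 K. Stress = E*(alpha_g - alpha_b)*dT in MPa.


Stress = 66*1000*(6.6e-06 - 9.1e-06)*512 = -84.5 MPa

-84.5


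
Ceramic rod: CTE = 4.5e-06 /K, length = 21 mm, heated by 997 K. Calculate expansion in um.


dL = 4.5e-06 * 21 * 997 * 1000 = 94.217 um

94.217


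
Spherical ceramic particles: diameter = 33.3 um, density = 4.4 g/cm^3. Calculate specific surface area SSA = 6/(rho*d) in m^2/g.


SSA = 6 / (4.4 * 33.3) = 0.041 m^2/g

0.041


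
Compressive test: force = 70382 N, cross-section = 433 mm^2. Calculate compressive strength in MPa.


CS = 70382 / 433 = 162.5 MPa

162.5


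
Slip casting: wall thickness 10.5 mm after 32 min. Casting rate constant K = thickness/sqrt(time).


K = 10.5 / sqrt(32) = 10.5 / 5.6569 = 1.856 mm/min^0.5

1.856


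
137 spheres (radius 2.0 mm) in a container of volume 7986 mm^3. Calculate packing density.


V_sphere = 4/3*pi*2.0^3 = 33.5103 mm^3
Total V = 137*33.5103 = 4590.9111 mm^3
PD = 4590.9111 / 7986 = 0.575

0.575


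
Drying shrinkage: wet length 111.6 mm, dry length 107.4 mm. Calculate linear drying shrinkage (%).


DS = (111.6 - 107.4) / 111.6 * 100 = 3.76%

3.76


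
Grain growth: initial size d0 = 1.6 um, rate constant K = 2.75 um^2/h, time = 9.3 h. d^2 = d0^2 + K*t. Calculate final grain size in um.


d^2 = 1.6^2 + 2.75*9.3 = 28.135
d = sqrt(28.135) = 5.3 um

5.3


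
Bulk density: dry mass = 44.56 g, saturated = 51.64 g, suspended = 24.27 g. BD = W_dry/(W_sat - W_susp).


BD = 44.56 / (51.64 - 24.27) = 44.56 / 27.37 = 1.628 g/cm^3

1.628


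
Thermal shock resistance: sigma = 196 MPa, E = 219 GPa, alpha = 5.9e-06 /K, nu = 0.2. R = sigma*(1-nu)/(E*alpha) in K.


R = 196*(1-0.2)/(219*1000*5.9e-06) = 121 K

121


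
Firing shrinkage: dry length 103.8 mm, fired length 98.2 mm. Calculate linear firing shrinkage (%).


FS = (103.8 - 98.2) / 103.8 * 100 = 5.39%

5.39


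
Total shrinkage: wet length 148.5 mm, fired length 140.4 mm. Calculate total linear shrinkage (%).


TS = (148.5 - 140.4) / 148.5 * 100 = 5.45%

5.45


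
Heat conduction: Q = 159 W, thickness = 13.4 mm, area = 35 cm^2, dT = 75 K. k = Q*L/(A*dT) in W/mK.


k = 159*13.4/1000/(35/10000*75) = 8.12 W/mK

8.12


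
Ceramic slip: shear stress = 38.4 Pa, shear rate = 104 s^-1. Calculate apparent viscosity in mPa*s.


eta = tau/gamma * 1000 = 38.4/104 * 1000 = 369.2 mPa*s

369.2


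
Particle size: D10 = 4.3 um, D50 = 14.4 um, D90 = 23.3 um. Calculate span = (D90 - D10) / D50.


Span = (23.3 - 4.3) / 14.4 = 19.0 / 14.4 = 1.319

1.319


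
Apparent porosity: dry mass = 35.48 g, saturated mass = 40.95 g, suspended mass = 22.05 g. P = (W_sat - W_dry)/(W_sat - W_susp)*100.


P = (40.95 - 35.48) / (40.95 - 22.05) * 100 = 5.47 / 18.9 * 100 = 28.9%

28.9


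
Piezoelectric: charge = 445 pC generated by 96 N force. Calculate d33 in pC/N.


d33 = 445 / 96 = 4.6 pC/N

4.6


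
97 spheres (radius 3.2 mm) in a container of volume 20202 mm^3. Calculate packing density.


V_sphere = 4/3*pi*3.2^3 = 137.2583 mm^3
Total V = 97*137.2583 = 13314.0551 mm^3
PD = 13314.0551 / 20202 = 0.659

0.659


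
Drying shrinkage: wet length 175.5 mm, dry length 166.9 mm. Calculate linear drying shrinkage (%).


DS = (175.5 - 166.9) / 175.5 * 100 = 4.9%

4.9


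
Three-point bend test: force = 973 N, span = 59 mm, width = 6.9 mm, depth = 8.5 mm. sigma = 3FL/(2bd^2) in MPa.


sigma = 3*973*59/(2*6.9*8.5^2) = 172.7 MPa

172.7


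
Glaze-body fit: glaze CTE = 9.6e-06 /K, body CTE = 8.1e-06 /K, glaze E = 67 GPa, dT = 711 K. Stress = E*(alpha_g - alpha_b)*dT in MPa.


Stress = 67*1000*(9.6e-06 - 8.1e-06)*711 = 71.5 MPa

71.5


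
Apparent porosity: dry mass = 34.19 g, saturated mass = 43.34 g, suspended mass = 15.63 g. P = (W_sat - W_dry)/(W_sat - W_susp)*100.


P = (43.34 - 34.19) / (43.34 - 15.63) * 100 = 9.15 / 27.71 * 100 = 33.0%

33.0


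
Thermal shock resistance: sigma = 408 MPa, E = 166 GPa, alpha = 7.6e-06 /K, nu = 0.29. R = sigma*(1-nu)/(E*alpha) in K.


R = 408*(1-0.29)/(166*1000*7.6e-06) = 230 K

230


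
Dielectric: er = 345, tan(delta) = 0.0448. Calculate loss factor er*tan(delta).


Loss = 345 * 0.0448 = 15.456

15.456


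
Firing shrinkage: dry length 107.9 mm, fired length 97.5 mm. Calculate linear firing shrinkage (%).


FS = (107.9 - 97.5) / 107.9 * 100 = 9.64%

9.64


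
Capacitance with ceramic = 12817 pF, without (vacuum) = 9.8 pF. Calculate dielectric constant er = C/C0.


er = 12817 / 9.8 = 1307.86

1307.86


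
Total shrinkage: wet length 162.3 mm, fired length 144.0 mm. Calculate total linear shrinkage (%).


TS = (162.3 - 144.0) / 162.3 * 100 = 11.28%

11.28


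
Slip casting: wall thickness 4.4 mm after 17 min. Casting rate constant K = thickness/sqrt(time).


K = 4.4 / sqrt(17) = 4.4 / 4.1231 = 1.067 mm/min^0.5

1.067


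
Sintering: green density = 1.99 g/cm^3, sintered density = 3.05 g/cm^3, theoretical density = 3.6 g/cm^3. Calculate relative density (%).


Relative = 3.05 / 3.6 * 100 = 84.7%

84.7


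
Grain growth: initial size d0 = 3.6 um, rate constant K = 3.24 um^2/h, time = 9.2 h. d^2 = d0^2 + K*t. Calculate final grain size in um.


d^2 = 3.6^2 + 3.24*9.2 = 42.768
d = sqrt(42.768) = 6.54 um

6.54


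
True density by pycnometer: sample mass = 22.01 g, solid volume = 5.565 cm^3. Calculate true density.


TD = 22.01 / 5.565 = 3.955 g/cm^3

3.955


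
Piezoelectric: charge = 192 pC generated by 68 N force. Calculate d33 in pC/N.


d33 = 192 / 68 = 2.8 pC/N

2.8


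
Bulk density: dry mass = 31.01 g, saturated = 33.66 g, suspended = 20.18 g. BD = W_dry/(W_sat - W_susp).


BD = 31.01 / (33.66 - 20.18) = 31.01 / 13.48 = 2.3 g/cm^3

2.3


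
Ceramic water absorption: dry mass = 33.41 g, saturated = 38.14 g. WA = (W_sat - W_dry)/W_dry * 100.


WA = (38.14 - 33.41) / 33.41 * 100 = 14.16%

14.16


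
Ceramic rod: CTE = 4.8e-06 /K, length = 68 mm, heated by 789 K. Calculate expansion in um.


dL = 4.8e-06 * 68 * 789 * 1000 = 257.53 um

257.53


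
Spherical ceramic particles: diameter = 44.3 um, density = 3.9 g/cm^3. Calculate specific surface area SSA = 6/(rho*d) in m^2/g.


SSA = 6 / (3.9 * 44.3) = 0.035 m^2/g

0.035


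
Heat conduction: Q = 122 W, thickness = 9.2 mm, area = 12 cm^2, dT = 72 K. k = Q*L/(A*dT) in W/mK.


k = 122*9.2/1000/(12/10000*72) = 12.99 W/mK

12.99


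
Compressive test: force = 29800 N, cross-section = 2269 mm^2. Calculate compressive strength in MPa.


CS = 29800 / 2269 = 13.1 MPa

13.1


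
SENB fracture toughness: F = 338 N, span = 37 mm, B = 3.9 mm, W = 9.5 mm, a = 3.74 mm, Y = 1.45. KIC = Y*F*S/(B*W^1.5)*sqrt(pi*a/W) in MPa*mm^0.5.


KIC = 1.45*338*37/(3.9*9.5^1.5)*sqrt(pi*3.74/9.5) = 176.6

176.6


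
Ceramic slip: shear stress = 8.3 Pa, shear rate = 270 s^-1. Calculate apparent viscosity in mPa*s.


eta = tau/gamma * 1000 = 8.3/270 * 1000 = 30.7 mPa*s

30.7


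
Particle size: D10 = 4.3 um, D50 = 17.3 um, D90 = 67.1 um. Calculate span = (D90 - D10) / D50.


Span = (67.1 - 4.3) / 17.3 = 62.8 / 17.3 = 3.63

3.63


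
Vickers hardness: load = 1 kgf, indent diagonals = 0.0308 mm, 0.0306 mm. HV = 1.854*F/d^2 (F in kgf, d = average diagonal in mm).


d_avg = (0.0308+0.0306)/2 = 0.0307 mm
HV = 1.854*1/0.0307^2 = 1967

1967


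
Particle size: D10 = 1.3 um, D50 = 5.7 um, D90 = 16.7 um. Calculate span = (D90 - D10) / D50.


Span = (16.7 - 1.3) / 5.7 = 15.4 / 5.7 = 2.702

2.702


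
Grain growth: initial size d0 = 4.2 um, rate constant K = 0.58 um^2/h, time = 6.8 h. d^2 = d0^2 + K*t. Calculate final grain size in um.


d^2 = 4.2^2 + 0.58*6.8 = 21.584
d = sqrt(21.584) = 4.65 um

4.65


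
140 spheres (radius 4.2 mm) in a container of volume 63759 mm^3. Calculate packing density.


V_sphere = 4/3*pi*4.2^3 = 310.3391 mm^3
Total V = 140*310.3391 = 43447.474 mm^3
PD = 43447.474 / 63759 = 0.681

0.681


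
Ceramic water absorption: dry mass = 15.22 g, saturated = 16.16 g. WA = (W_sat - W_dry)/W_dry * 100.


WA = (16.16 - 15.22) / 15.22 * 100 = 6.18%

6.18


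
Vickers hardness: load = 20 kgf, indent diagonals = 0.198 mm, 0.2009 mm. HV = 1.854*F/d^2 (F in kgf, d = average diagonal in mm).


d_avg = (0.198+0.2009)/2 = 0.19945 mm
HV = 1.854*20/0.19945^2 = 932

932


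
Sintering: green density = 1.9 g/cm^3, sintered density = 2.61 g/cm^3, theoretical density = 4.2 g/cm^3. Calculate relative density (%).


Relative = 2.61 / 4.2 * 100 = 62.1%

62.1


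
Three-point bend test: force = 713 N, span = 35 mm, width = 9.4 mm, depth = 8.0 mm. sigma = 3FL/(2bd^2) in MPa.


sigma = 3*713*35/(2*9.4*8.0^2) = 62.2 MPa

62.2


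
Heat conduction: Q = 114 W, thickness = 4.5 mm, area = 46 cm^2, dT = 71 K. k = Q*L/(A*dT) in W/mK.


k = 114*4.5/1000/(46/10000*71) = 1.57 W/mK

1.57


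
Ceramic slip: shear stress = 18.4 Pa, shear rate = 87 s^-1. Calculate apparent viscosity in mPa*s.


eta = tau/gamma * 1000 = 18.4/87 * 1000 = 211.5 mPa*s

211.5


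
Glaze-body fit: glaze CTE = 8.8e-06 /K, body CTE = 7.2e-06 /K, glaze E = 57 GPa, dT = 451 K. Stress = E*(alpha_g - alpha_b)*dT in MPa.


Stress = 57*1000*(8.8e-06 - 7.2e-06)*451 = 41.1 MPa

41.1


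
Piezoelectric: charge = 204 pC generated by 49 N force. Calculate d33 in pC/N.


d33 = 204 / 49 = 4.2 pC/N

4.2


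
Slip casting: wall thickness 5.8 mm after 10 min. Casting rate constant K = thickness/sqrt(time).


K = 5.8 / sqrt(10) = 5.8 / 3.1623 = 1.834 mm/min^0.5

1.834


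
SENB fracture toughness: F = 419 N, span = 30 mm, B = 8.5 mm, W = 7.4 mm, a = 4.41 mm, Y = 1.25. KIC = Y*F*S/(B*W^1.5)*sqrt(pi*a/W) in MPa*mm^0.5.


KIC = 1.25*419*30/(8.5*7.4^1.5)*sqrt(pi*4.41/7.4) = 125.65

125.65


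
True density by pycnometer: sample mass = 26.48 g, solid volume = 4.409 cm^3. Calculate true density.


TD = 26.48 / 4.409 = 6.006 g/cm^3

6.006


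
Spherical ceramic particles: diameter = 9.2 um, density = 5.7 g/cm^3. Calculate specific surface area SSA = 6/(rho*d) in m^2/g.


SSA = 6 / (5.7 * 9.2) = 0.114 m^2/g

0.114


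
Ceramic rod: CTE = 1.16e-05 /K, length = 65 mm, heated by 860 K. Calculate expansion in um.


dL = 1.16e-05 * 65 * 860 * 1000 = 648.44 um

648.44


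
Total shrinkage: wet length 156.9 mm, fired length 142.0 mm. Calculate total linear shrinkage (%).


TS = (156.9 - 142.0) / 156.9 * 100 = 9.5%

9.5


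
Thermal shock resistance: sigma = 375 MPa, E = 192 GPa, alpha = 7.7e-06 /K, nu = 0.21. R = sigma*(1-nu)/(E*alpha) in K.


R = 375*(1-0.21)/(192*1000*7.7e-06) = 200 K

200


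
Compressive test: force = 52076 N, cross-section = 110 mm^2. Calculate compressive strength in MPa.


CS = 52076 / 110 = 473.4 MPa

473.4


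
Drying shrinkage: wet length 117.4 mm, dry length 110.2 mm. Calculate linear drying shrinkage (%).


DS = (117.4 - 110.2) / 117.4 * 100 = 6.13%

6.13


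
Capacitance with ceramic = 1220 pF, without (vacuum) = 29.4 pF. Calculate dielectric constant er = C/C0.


er = 1220 / 29.4 = 41.5

41.5


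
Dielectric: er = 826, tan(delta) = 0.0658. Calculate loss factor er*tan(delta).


Loss = 826 * 0.0658 = 54.351

54.351


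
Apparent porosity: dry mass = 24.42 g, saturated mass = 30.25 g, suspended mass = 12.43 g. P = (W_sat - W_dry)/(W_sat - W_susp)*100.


P = (30.25 - 24.42) / (30.25 - 12.43) * 100 = 5.83 / 17.82 * 100 = 32.7%

32.7


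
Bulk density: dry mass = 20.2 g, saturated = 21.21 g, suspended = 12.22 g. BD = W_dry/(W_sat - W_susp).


BD = 20.2 / (21.21 - 12.22) = 20.2 / 8.99 = 2.247 g/cm^3

2.247


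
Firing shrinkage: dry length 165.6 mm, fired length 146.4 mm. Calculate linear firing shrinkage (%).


FS = (165.6 - 146.4) / 165.6 * 100 = 11.59%

11.59


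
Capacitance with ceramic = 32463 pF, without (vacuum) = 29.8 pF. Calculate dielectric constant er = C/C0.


er = 32463 / 29.8 = 1089.36

1089.36


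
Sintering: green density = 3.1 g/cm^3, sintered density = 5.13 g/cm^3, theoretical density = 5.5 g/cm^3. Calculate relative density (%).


Relative = 5.13 / 5.5 * 100 = 93.3%

93.3


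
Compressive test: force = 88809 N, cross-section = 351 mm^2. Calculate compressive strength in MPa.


CS = 88809 / 351 = 253.0 MPa

253.0


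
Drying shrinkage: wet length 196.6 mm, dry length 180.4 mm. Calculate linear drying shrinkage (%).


DS = (196.6 - 180.4) / 196.6 * 100 = 8.24%

8.24


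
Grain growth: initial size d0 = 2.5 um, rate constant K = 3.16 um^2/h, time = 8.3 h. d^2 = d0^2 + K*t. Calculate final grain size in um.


d^2 = 2.5^2 + 3.16*8.3 = 32.478
d = sqrt(32.478) = 5.7 um

5.7


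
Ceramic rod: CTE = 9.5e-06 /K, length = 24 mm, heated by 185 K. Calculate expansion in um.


dL = 9.5e-06 * 24 * 185 * 1000 = 42.18 um

42.18


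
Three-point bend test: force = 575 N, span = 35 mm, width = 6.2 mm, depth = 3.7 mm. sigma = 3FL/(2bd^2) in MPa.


sigma = 3*575*35/(2*6.2*3.7^2) = 355.7 MPa

355.7


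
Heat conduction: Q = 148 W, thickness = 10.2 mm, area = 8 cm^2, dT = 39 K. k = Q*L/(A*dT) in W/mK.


k = 148*10.2/1000/(8/10000*39) = 48.38 W/mK

48.38


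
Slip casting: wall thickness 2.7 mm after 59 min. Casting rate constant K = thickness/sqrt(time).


K = 2.7 / sqrt(59) = 2.7 / 7.6811 = 0.352 mm/min^0.5

0.352


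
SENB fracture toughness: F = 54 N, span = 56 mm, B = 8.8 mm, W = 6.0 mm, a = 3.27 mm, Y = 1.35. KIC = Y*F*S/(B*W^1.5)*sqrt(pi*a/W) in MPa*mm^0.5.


KIC = 1.35*54*56/(8.8*6.0^1.5)*sqrt(pi*3.27/6.0) = 41.3

41.3


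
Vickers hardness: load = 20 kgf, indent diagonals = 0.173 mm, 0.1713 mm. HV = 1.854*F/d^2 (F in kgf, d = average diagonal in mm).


d_avg = (0.173+0.1713)/2 = 0.17215 mm
HV = 1.854*20/0.17215^2 = 1251

1251


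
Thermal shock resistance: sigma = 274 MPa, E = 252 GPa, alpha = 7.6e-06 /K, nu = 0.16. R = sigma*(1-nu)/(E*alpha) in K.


R = 274*(1-0.16)/(252*1000*7.6e-06) = 120 K

120


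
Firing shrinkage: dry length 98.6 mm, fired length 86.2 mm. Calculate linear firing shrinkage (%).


FS = (98.6 - 86.2) / 98.6 * 100 = 12.58%

12.58


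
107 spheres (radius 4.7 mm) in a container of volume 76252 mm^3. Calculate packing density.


V_sphere = 4/3*pi*4.7^3 = 434.8928 mm^3
Total V = 107*434.8928 = 46533.5296 mm^3
PD = 46533.5296 / 76252 = 0.61

0.61


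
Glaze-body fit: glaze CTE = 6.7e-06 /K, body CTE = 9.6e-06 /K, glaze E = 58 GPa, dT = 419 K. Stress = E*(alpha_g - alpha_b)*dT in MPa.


Stress = 58*1000*(6.7e-06 - 9.6e-06)*419 = -70.5 MPa

-70.5


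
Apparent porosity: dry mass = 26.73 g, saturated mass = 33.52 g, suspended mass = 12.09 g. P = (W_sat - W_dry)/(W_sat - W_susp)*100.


P = (33.52 - 26.73) / (33.52 - 12.09) * 100 = 6.79 / 21.43 * 100 = 31.7%

31.7


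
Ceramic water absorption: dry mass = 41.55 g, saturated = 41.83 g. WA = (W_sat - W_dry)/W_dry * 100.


WA = (41.83 - 41.55) / 41.55 * 100 = 0.67%

0.67


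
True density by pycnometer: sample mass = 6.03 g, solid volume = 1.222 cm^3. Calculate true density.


TD = 6.03 / 1.222 = 4.935 g/cm^3

4.935


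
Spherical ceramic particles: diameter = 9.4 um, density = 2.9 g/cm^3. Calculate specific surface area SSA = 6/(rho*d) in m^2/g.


SSA = 6 / (2.9 * 9.4) = 0.22 m^2/g

0.22


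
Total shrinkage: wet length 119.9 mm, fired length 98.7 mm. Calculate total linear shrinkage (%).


TS = (119.9 - 98.7) / 119.9 * 100 = 17.68%

17.68


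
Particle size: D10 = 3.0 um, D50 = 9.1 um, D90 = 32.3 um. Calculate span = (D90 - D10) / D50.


Span = (32.3 - 3.0) / 9.1 = 29.3 / 9.1 = 3.22

3.22


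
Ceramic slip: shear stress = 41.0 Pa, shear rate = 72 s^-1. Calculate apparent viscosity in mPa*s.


eta = tau/gamma * 1000 = 41.0/72 * 1000 = 569.4 mPa*s

569.4


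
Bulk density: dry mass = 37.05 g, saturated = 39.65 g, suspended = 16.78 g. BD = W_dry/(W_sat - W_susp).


BD = 37.05 / (39.65 - 16.78) = 37.05 / 22.87 = 1.62 g/cm^3

1.62


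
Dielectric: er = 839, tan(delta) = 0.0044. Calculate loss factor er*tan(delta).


Loss = 839 * 0.0044 = 3.692

3.692


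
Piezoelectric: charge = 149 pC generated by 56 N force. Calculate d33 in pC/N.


d33 = 149 / 56 = 2.7 pC/N

2.7


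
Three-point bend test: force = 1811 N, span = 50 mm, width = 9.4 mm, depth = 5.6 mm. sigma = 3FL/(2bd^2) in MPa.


sigma = 3*1811*50/(2*9.4*5.6^2) = 460.8 MPa

460.8


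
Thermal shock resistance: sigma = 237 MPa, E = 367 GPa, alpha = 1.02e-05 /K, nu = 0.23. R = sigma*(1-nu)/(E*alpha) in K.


R = 237*(1-0.23)/(367*1000*1.02e-05) = 49 K

49


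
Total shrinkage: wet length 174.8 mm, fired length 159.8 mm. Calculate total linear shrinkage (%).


TS = (174.8 - 159.8) / 174.8 * 100 = 8.58%

8.58


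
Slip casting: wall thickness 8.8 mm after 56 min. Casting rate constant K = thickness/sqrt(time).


K = 8.8 / sqrt(56) = 8.8 / 7.4833 = 1.176 mm/min^0.5

1.176


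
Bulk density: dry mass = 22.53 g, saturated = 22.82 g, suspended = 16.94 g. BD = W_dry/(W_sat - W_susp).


BD = 22.53 / (22.82 - 16.94) = 22.53 / 5.88 = 3.832 g/cm^3

3.832


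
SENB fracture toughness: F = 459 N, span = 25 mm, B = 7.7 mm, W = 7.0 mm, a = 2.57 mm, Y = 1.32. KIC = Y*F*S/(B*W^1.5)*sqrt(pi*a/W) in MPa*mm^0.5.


KIC = 1.32*459*25/(7.7*7.0^1.5)*sqrt(pi*2.57/7.0) = 114.07

114.07


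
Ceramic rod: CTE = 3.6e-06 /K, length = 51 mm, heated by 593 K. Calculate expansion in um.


dL = 3.6e-06 * 51 * 593 * 1000 = 108.875 um

108.875


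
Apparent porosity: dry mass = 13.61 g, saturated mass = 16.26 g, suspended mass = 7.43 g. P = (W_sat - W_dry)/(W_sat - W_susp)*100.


P = (16.26 - 13.61) / (16.26 - 7.43) * 100 = 2.65 / 8.83 * 100 = 30.0%

30.0


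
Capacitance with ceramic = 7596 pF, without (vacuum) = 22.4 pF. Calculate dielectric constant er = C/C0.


er = 7596 / 22.4 = 339.11

339.11


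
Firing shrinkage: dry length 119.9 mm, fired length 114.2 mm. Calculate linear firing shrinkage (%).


FS = (119.9 - 114.2) / 119.9 * 100 = 4.75%

4.75


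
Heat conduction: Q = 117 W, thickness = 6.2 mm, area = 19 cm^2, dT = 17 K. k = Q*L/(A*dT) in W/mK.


k = 117*6.2/1000/(19/10000*17) = 22.46 W/mK

22.46


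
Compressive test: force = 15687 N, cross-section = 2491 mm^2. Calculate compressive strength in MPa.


CS = 15687 / 2491 = 6.3 MPa

6.3


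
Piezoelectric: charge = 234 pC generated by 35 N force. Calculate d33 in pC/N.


d33 = 234 / 35 = 6.7 pC/N

6.7


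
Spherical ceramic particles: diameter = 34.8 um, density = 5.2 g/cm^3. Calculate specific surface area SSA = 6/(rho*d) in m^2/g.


SSA = 6 / (5.2 * 34.8) = 0.033 m^2/g

0.033


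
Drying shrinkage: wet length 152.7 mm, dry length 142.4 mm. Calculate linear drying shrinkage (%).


DS = (152.7 - 142.4) / 152.7 * 100 = 6.75%

6.75


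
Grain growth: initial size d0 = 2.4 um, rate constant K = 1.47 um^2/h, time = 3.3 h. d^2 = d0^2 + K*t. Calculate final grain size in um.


d^2 = 2.4^2 + 1.47*3.3 = 10.611
d = sqrt(10.611) = 3.26 um

3.26


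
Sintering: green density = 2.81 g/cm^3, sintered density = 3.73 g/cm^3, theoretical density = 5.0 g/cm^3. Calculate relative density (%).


Relative = 3.73 / 5.0 * 100 = 74.6%

74.6


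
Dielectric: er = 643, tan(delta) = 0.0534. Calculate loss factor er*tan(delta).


Loss = 643 * 0.0534 = 34.336

34.336


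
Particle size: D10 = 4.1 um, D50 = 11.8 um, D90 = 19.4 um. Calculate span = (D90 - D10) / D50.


Span = (19.4 - 4.1) / 11.8 = 15.3 / 11.8 = 1.297

1.297


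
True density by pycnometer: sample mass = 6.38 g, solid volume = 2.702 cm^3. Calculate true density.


TD = 6.38 / 2.702 = 2.361 g/cm^3

2.361


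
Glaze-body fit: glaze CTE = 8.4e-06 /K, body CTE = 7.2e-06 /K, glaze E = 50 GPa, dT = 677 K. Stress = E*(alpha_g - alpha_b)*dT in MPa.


Stress = 50*1000*(8.4e-06 - 7.2e-06)*677 = 40.6 MPa

40.6


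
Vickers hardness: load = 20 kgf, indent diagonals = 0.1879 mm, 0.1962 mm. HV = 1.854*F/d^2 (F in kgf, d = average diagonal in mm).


d_avg = (0.1879+0.1962)/2 = 0.19205 mm
HV = 1.854*20/0.19205^2 = 1005

1005


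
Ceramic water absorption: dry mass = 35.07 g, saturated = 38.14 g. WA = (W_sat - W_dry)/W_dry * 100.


WA = (38.14 - 35.07) / 35.07 * 100 = 8.75%

8.75


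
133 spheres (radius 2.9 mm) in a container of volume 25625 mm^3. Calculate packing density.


V_sphere = 4/3*pi*2.9^3 = 102.1604 mm^3
Total V = 133*102.1604 = 13587.3332 mm^3
PD = 13587.3332 / 25625 = 0.53

0.53


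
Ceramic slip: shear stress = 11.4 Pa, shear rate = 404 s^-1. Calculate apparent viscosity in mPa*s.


eta = tau/gamma * 1000 = 11.4/404 * 1000 = 28.2 mPa*s

28.2


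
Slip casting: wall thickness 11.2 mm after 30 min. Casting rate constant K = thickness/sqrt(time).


K = 11.2 / sqrt(30) = 11.2 / 5.4772 = 2.045 mm/min^0.5

2.045


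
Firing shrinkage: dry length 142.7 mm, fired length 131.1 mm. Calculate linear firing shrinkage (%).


FS = (142.7 - 131.1) / 142.7 * 100 = 8.13%

8.13


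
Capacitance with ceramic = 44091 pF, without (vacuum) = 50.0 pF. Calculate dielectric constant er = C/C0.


er = 44091 / 50.0 = 881.82

881.82


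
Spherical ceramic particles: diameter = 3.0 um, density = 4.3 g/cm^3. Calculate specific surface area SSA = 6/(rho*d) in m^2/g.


SSA = 6 / (4.3 * 3.0) = 0.465 m^2/g

0.465


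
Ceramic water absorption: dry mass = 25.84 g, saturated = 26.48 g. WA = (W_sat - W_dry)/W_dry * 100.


WA = (26.48 - 25.84) / 25.84 * 100 = 2.48%

2.48


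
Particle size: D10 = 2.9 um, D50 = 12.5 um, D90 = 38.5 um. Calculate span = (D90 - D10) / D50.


Span = (38.5 - 2.9) / 12.5 = 35.6 / 12.5 = 2.848

2.848


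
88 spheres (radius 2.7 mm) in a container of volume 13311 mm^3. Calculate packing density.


V_sphere = 4/3*pi*2.7^3 = 82.448 mm^3
Total V = 88*82.448 = 7255.424 mm^3
PD = 7255.424 / 13311 = 0.545

0.545


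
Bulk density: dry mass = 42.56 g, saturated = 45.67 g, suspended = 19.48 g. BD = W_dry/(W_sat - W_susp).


BD = 42.56 / (45.67 - 19.48) = 42.56 / 26.19 = 1.625 g/cm^3

1.625


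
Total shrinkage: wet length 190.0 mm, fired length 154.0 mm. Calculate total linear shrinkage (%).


TS = (190.0 - 154.0) / 190.0 * 100 = 18.95%

18.95


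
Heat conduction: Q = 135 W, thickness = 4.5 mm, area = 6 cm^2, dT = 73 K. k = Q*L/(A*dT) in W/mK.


k = 135*4.5/1000/(6/10000*73) = 13.87 W/mK

13.87


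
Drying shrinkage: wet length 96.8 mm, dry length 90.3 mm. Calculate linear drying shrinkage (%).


DS = (96.8 - 90.3) / 96.8 * 100 = 6.71%

6.71


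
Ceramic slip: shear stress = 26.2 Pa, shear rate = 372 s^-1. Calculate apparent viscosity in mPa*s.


eta = tau/gamma * 1000 = 26.2/372 * 1000 = 70.4 mPa*s

70.4


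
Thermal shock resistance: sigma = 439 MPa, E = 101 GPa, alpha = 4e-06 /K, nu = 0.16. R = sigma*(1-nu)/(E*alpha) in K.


R = 439*(1-0.16)/(101*1000*4e-06) = 913 K

913


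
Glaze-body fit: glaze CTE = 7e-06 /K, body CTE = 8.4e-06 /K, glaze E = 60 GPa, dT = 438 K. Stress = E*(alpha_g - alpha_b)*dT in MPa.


Stress = 60*1000*(7e-06 - 8.4e-06)*438 = -36.8 MPa

-36.8


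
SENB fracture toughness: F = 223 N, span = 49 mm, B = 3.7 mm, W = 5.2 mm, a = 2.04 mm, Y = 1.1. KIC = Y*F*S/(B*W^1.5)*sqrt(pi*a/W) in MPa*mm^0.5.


KIC = 1.1*223*49/(3.7*5.2^1.5)*sqrt(pi*2.04/5.2) = 304.14

304.14


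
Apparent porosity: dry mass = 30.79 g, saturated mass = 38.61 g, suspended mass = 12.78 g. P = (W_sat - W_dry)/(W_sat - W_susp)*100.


P = (38.61 - 30.79) / (38.61 - 12.78) * 100 = 7.82 / 25.83 * 100 = 30.3%

30.3


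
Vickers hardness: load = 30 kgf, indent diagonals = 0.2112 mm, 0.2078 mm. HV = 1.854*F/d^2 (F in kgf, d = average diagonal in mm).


d_avg = (0.2112+0.2078)/2 = 0.2095 mm
HV = 1.854*30/0.2095^2 = 1267

1267


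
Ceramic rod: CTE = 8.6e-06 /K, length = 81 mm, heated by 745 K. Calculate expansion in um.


dL = 8.6e-06 * 81 * 745 * 1000 = 518.967 um

518.967


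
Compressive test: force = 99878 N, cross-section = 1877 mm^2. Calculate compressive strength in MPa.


CS = 99878 / 1877 = 53.2 MPa

53.2


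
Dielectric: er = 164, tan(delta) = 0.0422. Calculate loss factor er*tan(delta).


Loss = 164 * 0.0422 = 6.921

6.921


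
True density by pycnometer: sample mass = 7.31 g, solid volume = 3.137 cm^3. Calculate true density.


TD = 7.31 / 3.137 = 2.33 g/cm^3

2.33


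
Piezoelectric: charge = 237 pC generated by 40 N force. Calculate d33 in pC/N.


d33 = 237 / 40 = 5.9 pC/N

5.9


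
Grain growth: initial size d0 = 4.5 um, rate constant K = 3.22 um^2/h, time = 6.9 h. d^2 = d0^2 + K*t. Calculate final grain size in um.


d^2 = 4.5^2 + 3.22*6.9 = 42.468
d = sqrt(42.468) = 6.52 um

6.52


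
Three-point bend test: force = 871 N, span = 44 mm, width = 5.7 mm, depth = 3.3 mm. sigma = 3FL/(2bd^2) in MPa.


sigma = 3*871*44/(2*5.7*3.3^2) = 926.1 MPa

926.1


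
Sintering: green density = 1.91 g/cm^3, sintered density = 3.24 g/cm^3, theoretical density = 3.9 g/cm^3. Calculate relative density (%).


Relative = 3.24 / 3.9 * 100 = 83.1%

83.1


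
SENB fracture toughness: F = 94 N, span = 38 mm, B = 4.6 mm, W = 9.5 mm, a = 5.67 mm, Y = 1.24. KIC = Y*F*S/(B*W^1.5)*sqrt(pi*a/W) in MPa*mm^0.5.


KIC = 1.24*94*38/(4.6*9.5^1.5)*sqrt(pi*5.67/9.5) = 45.03

45.03


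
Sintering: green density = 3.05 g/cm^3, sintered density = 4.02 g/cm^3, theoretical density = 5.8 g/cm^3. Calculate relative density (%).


Relative = 4.02 / 5.8 * 100 = 69.3%

69.3


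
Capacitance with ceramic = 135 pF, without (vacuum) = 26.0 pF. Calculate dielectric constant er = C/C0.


er = 135 / 26.0 = 5.19

5.19


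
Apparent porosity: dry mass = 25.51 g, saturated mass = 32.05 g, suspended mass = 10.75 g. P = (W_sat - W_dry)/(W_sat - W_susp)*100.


P = (32.05 - 25.51) / (32.05 - 10.75) * 100 = 6.54 / 21.3 * 100 = 30.7%

30.7


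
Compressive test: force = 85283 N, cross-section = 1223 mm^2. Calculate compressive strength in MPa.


CS = 85283 / 1223 = 69.7 MPa

69.7


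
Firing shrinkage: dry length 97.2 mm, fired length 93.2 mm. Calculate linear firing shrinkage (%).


FS = (97.2 - 93.2) / 97.2 * 100 = 4.12%

4.12


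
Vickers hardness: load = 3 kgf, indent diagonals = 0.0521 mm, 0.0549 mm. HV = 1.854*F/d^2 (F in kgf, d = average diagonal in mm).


d_avg = (0.0521+0.0549)/2 = 0.0535 mm
HV = 1.854*3/0.0535^2 = 1943

1943


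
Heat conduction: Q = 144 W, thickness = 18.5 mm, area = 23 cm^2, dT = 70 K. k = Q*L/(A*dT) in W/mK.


k = 144*18.5/1000/(23/10000*70) = 16.55 W/mK

16.55


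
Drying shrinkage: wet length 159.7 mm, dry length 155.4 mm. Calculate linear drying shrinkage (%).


DS = (159.7 - 155.4) / 159.7 * 100 = 2.69%

2.69


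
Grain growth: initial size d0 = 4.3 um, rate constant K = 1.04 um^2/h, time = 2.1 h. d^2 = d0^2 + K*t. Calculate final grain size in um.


d^2 = 4.3^2 + 1.04*2.1 = 20.674
d = sqrt(20.674) = 4.55 um

4.55


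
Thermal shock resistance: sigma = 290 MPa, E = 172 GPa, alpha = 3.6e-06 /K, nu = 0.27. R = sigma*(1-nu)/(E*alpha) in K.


R = 290*(1-0.27)/(172*1000*3.6e-06) = 342 K

342


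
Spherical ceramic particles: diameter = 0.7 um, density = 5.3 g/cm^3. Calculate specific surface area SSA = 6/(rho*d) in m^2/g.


SSA = 6 / (5.3 * 0.7) = 1.617 m^2/g

1.617


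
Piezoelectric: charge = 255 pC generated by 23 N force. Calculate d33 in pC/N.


d33 = 255 / 23 = 11.1 pC/N

11.1


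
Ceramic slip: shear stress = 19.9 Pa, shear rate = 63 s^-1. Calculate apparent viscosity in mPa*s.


eta = tau/gamma * 1000 = 19.9/63 * 1000 = 315.9 mPa*s

315.9


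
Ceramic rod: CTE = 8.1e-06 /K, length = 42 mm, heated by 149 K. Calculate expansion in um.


dL = 8.1e-06 * 42 * 149 * 1000 = 50.69 um

50.69


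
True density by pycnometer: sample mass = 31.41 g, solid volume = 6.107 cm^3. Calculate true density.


TD = 31.41 / 6.107 = 5.143 g/cm^3

5.143


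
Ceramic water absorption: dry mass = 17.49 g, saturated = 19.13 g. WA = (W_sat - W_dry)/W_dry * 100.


WA = (19.13 - 17.49) / 17.49 * 100 = 9.38%

9.38


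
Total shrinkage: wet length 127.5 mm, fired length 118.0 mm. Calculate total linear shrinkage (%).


TS = (127.5 - 118.0) / 127.5 * 100 = 7.45%

7.45


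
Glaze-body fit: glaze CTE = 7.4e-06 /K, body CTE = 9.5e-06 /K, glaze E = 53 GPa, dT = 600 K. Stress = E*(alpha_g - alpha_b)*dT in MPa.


Stress = 53*1000*(7.4e-06 - 9.5e-06)*600 = -66.8 MPa

-66.8


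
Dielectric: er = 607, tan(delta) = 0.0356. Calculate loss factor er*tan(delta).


Loss = 607 * 0.0356 = 21.609

21.609
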